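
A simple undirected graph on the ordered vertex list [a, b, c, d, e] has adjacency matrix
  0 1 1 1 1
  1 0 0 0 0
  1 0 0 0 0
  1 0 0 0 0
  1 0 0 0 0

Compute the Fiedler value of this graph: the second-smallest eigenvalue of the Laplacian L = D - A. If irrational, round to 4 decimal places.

With the vertex order [a, b, c, d, e], the degrees are [4, 1, 1, 1, 1], giving D = diag(4, 1, 1, 1, 1) and L = D - A. The smallest Laplacian eigenvalue is always 0. The next one, lambda_2 = 1, measures how hard the graph is to disconnect: larger values mean better connectivity. The largest eigenvalue, 5, is at most the vertex count 5. The eigenvalues sum to 8, which equals trace(L) = 2|E|.

1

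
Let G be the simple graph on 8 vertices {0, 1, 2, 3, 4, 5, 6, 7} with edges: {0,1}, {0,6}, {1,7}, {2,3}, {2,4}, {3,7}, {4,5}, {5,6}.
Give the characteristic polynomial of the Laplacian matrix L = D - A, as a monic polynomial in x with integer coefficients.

Each diagonal entry of L is the vertex degree and each off-diagonal entry is -1 where an edge is present, 0 otherwise; in the order [0, 1, 2, 3, 4, 5, 6, 7] the diagonal is [2, 2, 2, 2, 2, 2, 2, 2]. L has integer entries, so p(x) = det(xI - L) has integer coefficients. Expanding the determinant yields x^8 - 16x^7 + 104x^6 - 352x^5 + 660x^4 - 672x^3 + 336x^2 - 64x. The constant term is 0 because L is singular (the all-ones vector lies in its kernel). There is one zero in the spectrum, matching the 1 component. By the matrix-tree theorem the graph has (1/8) * product of the nonzero eigenvalues = 8 spanning trees.

x^8 - 16x^7 + 104x^6 - 352x^5 + 660x^4 - 672x^3 + 336x^2 - 64x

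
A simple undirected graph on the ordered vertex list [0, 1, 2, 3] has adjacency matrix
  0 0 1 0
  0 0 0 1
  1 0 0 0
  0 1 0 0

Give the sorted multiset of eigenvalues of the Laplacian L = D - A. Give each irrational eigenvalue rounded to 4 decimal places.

Each diagonal entry of L is the vertex degree and each off-diagonal entry is -1 where an edge is present, 0 otherwise; in the order [0, 1, 2, 3] the diagonal is [1, 1, 1, 1]. The multiplicity of 0 as a Laplacian eigenvalue equals the number of connected components. The 2 zero eigenvalues correspond to the 2 connected components.

[0, 0, 2, 2]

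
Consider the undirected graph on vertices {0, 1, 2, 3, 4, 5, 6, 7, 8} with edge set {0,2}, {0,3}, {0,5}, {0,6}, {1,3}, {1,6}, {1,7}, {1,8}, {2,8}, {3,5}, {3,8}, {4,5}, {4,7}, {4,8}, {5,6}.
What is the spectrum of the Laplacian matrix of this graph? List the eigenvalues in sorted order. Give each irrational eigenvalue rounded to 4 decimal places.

[0, 1.3013, 1.8637, 2.7987, 3, 3.7491, 5.3438, 5.7888, 6.1546]

Each diagonal entry of L is the vertex degree and each off-diagonal entry is -1 where an edge is present, 0 otherwise; in the order [0, 1, 2, 3, 4, 5, 6, 7, 8] the diagonal is [4, 4, 2, 4, 3, 4, 3, 2, 4]. L is symmetric positive semidefinite, so every eigenvalue is real and nonnegative. The largest eigenvalue, 6.1546, is at most the vertex count 9. There is one zero in the spectrum, matching the 1 component.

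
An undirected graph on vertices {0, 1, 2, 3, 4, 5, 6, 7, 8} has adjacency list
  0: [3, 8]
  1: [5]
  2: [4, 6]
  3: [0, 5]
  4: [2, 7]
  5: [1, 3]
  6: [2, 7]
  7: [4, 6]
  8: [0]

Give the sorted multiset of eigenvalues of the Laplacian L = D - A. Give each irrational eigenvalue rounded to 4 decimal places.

[0, 0, 0.3820, 1.3820, 2, 2, 2.6180, 3.6180, 4]

Reading degrees in the order [0, 1, 2, 3, 4, 5, 6, 7, 8] gives [2, 1, 2, 2, 2, 2, 2, 2, 1]; set D = diag(2, 1, 2, 2, 2, 2, 2, 2, 1) and form L = D - A. The multiplicity of 0 as a Laplacian eigenvalue equals the number of connected components. The 2 zero eigenvalues correspond to the 2 connected components. The largest eigenvalue, 4, is at most the vertex count 9.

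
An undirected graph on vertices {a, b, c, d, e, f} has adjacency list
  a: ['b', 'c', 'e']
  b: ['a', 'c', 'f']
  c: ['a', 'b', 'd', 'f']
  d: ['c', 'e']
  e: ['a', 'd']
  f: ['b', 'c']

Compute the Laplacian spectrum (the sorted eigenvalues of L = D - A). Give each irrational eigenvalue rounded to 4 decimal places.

Reading degrees in the order [a, b, c, d, e, f] gives [3, 3, 4, 2, 2, 2]; set D = diag(3, 3, 4, 2, 2, 2) and form L = D - A. Diagonalising L (or applying a numerical eigensolver to the 6x6 matrix) gives the spectrum above. The eigenvalues sum to 16, which equals trace(L) = 2|E|. There is one zero in the spectrum, matching the 1 component.

[0, 1.1088, 2.2954, 3, 4.3174, 5.2784]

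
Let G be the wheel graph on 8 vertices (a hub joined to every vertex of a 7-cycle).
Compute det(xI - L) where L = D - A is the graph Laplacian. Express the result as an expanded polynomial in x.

x^8 - 28x^7 + 322x^6 - 1974x^5 + 6965x^4 - 14126x^3 + 15225x^2 - 6728x

The graph has 8 vertices and degree multiset [7, 3, 3, 3, 3, 3, 3, 3]; D is the diagonal matrix of degrees and L = D - A. L has integer entries, so p(x) = det(xI - L) has integer coefficients. Expanding the determinant yields x^8 - 28x^7 + 322x^6 - 1974x^5 + 6965x^4 - 14126x^3 + 15225x^2 - 6728x. The coefficient of x^7 equals -trace(L) = -28, matching the sum of degrees.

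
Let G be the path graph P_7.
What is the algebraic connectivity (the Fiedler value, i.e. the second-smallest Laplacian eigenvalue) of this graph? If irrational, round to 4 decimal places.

The graph has 7 vertices and degree multiset [2, 2, 2, 2, 2, 1, 1]; D is the diagonal matrix of degrees and L = D - A. Computing the eigenvalues of L and sorting gives [0, 0.1981, 0.7530, 1.5550, 2.4450, 3.2470, 3.8019]. The Fiedler value lambda_2 = 0.1981 is strictly positive, so the graph is connected. There is one zero in the spectrum, matching the 1 component.

0.1981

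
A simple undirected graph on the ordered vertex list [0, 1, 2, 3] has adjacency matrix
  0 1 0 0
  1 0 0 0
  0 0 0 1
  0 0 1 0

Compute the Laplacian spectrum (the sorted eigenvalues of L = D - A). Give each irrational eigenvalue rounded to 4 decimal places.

Reading degrees in the order [0, 1, 2, 3] gives [1, 1, 1, 1]; set D = diag(1, 1, 1, 1) and form L = D - A. Since every row of L sums to 0, the all-ones vector is in the kernel and 0 is an eigenvalue. The 2 zero eigenvalues correspond to the 2 connected components. The eigenvalues sum to 4, which equals trace(L) = 2|E|. There are 2 zeros in the spectrum, matching the 2 components.

[0, 0, 2, 2]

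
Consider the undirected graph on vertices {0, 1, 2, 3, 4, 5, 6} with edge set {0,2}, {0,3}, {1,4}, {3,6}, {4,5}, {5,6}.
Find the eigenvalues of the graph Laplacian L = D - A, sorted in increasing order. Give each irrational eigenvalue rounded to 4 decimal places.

[0, 0.1981, 0.7530, 1.5550, 2.4450, 3.2470, 3.8019]

With the vertex order [0, 1, 2, 3, 4, 5, 6], the degrees are [2, 1, 1, 2, 2, 2, 2], giving D = diag(2, 1, 1, 2, 2, 2, 2) and L = D - A. The multiplicity of 0 as a Laplacian eigenvalue equals the number of connected components. There is one zero in the spectrum, matching the 1 component. The eigenvalues sum to 12, which equals trace(L) = 2|E|.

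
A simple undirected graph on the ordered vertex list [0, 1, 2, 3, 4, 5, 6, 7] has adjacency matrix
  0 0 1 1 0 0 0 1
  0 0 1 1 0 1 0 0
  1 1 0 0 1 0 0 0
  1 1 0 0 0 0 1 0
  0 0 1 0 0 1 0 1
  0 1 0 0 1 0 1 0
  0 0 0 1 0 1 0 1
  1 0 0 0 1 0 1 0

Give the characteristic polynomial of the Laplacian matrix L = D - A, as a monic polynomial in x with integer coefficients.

Each diagonal entry of L is the vertex degree and each off-diagonal entry is -1 where an edge is present, 0 otherwise; in the order [0, 1, 2, 3, 4, 5, 6, 7] the diagonal is [3, 3, 3, 3, 3, 3, 3, 3]. The eigenvalues of L are [0, 2, 2, 2, 4, 4, 4, 6]; the characteristic polynomial is the product of (x - lambda_i), which multiplies out to x^8 - 24x^7 + 240x^6 - 1296x^5 + 4080x^4 - 7488x^3 + 7424x^2 - 3072x. Since p(0) = det(-L) = 0, x divides p(x). The largest eigenvalue, 6, is at most the vertex count 8. The eigenvalues sum to 24, which equals trace(L) = 2|E|.

x^8 - 24x^7 + 240x^6 - 1296x^5 + 4080x^4 - 7488x^3 + 7424x^2 - 3072x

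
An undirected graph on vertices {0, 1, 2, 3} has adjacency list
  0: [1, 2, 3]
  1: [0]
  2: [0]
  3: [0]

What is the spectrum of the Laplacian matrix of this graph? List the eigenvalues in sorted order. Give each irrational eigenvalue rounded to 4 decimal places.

[0, 1, 1, 4]

Reading degrees in the order [0, 1, 2, 3] gives [3, 1, 1, 1]; set D = diag(3, 1, 1, 1) and form L = D - A. L is symmetric positive semidefinite, so every eigenvalue is real and nonnegative. The single zero eigenvalue shows the graph is connected. The eigenvalues sum to 6, which equals trace(L) = 2|E|.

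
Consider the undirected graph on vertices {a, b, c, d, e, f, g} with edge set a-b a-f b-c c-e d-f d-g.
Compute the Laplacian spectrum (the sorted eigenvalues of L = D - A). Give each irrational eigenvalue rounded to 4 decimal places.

[0, 0.1981, 0.7530, 1.5550, 2.4450, 3.2470, 3.8019]

Reading degrees in the order [a, b, c, d, e, f, g] gives [2, 2, 2, 2, 1, 2, 1]; set D = diag(2, 2, 2, 2, 1, 2, 1) and form L = D - A. Since every row of L sums to 0, the all-ones vector is in the kernel and 0 is an eigenvalue. The single zero eigenvalue shows the graph is connected. The eigenvalues sum to 12, which equals trace(L) = 2|E|.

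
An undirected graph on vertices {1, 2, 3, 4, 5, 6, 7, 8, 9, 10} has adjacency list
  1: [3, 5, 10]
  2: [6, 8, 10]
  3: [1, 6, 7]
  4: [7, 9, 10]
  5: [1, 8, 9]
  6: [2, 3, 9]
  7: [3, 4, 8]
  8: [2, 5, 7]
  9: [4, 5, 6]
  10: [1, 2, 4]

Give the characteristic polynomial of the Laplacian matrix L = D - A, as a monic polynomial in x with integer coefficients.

x^10 - 30x^9 + 390x^8 - 2880x^7 + 13305x^6 - 39882x^5 + 77640x^4 - 94800x^3 + 66000x^2 - 20000x

Reading degrees in the order [1, 2, 3, 4, 5, 6, 7, 8, 9, 10] gives [3, 3, 3, 3, 3, 3, 3, 3, 3, 3]; set D = diag(3, 3, 3, 3, 3, 3, 3, 3, 3, 3) and form L = D - A. The eigenvalues of L are [0, 2, 2, 2, 2, 2, 5, 5, 5, 5]; the characteristic polynomial is the product of (x - lambda_i), which multiplies out to x^10 - 30x^9 + 390x^8 - 2880x^7 + 13305x^6 - 39882x^5 + 77640x^4 - 94800x^3 + 66000x^2 - 20000x. Since p(0) = det(-L) = 0, x divides p(x). There is one zero in the spectrum, matching the 1 component.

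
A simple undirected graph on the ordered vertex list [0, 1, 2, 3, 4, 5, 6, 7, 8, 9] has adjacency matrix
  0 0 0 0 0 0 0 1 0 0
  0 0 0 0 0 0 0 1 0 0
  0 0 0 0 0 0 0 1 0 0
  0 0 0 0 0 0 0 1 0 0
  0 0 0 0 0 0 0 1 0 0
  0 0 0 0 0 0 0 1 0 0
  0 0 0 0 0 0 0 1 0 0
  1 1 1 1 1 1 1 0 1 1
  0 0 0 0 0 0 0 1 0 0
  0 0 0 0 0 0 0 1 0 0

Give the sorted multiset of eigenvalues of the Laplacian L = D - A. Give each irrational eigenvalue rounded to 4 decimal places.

[0, 1, 1, 1, 1, 1, 1, 1, 1, 10]

Reading degrees in the order [0, 1, 2, 3, 4, 5, 6, 7, 8, 9] gives [1, 1, 1, 1, 1, 1, 1, 9, 1, 1]; set D = diag(1, 1, 1, 1, 1, 1, 1, 9, 1, 1) and form L = D - A. The multiplicity of 0 as a Laplacian eigenvalue equals the number of connected components. The single zero eigenvalue shows the graph is connected. The eigenvalues sum to 18, which equals trace(L) = 2|E|.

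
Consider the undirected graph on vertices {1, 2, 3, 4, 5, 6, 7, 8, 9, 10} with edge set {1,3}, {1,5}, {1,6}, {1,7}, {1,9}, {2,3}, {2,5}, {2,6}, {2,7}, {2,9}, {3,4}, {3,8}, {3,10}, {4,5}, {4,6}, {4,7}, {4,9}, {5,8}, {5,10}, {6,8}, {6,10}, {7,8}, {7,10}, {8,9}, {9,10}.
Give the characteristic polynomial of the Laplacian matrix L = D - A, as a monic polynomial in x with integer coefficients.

Reading degrees in the order [1, 2, 3, 4, 5, 6, 7, 8, 9, 10] gives [5, 5, 5, 5, 5, 5, 5, 5, 5, 5]; set D = diag(5, 5, 5, 5, 5, 5, 5, 5, 5, 5) and form L = D - A. Computing det(xI - L) by cofactor expansion (or equivalently via sum-over-permutations) gives x^10 - 50x^9 + 1100x^8 - 14000x^7 + 113750x^6 - 612500x^5 + 2187500x^4 - 5000000x^3 + 6640625x^2 - 3906250x. The constant term is 0 because L is singular (the all-ones vector lies in its kernel).

x^10 - 50x^9 + 1100x^8 - 14000x^7 + 113750x^6 - 612500x^5 + 2187500x^4 - 5000000x^3 + 6640625x^2 - 3906250x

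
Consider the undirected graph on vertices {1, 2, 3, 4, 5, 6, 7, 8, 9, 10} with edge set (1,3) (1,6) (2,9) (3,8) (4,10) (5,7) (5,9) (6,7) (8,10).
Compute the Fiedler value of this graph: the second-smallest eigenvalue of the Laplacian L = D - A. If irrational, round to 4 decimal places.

0.0979

Each diagonal entry of L is the vertex degree and each off-diagonal entry is -1 where an edge is present, 0 otherwise; in the order [1, 2, 3, 4, 5, 6, 7, 8, 9, 10] the diagonal is [2, 1, 2, 1, 2, 2, 2, 2, 2, 2]. The smallest Laplacian eigenvalue is always 0. The next one, lambda_2 = 0.0979, measures how hard the graph is to disconnect: larger values mean better connectivity. By the matrix-tree theorem the graph has (1/10) * product of the nonzero eigenvalues = 1 spanning tree. The eigenvalues sum to 18, which equals trace(L) = 2|E|.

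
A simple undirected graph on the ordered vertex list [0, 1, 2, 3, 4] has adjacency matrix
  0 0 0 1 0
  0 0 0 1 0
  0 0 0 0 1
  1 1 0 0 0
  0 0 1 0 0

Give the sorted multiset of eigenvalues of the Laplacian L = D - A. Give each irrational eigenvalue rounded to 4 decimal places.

Reading degrees in the order [0, 1, 2, 3, 4] gives [1, 1, 1, 2, 1]; set D = diag(1, 1, 1, 2, 1) and form L = D - A. Diagonalising L (or applying a numerical eigensolver to the 5x5 matrix) gives the spectrum above. The 2 zero eigenvalues correspond to the 2 connected components. The eigenvalues sum to 6, which equals trace(L) = 2|E|. There are 2 zeros in the spectrum, matching the 2 components.

[0, 0, 1, 2, 3]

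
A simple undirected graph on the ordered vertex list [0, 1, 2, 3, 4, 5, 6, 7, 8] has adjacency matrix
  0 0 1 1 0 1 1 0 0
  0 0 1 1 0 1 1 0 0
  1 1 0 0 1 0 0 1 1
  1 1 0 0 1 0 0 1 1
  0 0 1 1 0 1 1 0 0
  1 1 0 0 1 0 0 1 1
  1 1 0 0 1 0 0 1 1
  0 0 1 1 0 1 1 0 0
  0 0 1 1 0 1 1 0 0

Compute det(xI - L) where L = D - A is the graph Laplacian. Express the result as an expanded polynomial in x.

With the vertex order [0, 1, 2, 3, 4, 5, 6, 7, 8], the degrees are [4, 4, 5, 5, 4, 5, 5, 4, 4], giving D = diag(4, 4, 5, 5, 4, 5, 5, 4, 4) and L = D - A. The eigenvalues of L are [0, 4, 4, 4, 4, 5, 5, 5, 9]; the characteristic polynomial is the product of (x - lambda_i), which multiplies out to x^9 - 40x^8 + 690x^7 - 6720x^6 + 40485x^5 - 154704x^4 + 366560x^3 - 492800x^2 + 288000x. The coefficient of x^8 equals -trace(L) = -40, matching the sum of degrees. There is one zero in the spectrum, matching the 1 component.

x^9 - 40x^8 + 690x^7 - 6720x^6 + 40485x^5 - 154704x^4 + 366560x^3 - 492800x^2 + 288000x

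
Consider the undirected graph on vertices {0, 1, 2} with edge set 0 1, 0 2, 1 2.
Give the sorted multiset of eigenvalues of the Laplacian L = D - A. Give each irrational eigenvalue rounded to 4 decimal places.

Each diagonal entry of L is the vertex degree and each off-diagonal entry is -1 where an edge is present, 0 otherwise; in the order [0, 1, 2] the diagonal is [2, 2, 2]. L is symmetric positive semidefinite, so every eigenvalue is real and nonnegative. The single zero eigenvalue shows the graph is connected.

[0, 3, 3]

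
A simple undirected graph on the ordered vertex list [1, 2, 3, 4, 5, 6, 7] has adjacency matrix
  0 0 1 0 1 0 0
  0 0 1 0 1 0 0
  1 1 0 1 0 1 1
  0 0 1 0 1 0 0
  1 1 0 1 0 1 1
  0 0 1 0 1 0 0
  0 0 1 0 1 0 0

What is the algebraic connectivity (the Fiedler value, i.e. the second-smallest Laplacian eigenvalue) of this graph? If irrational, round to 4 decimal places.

2

With the vertex order [1, 2, 3, 4, 5, 6, 7], the degrees are [2, 2, 5, 2, 5, 2, 2], giving D = diag(2, 2, 5, 2, 5, 2, 2) and L = D - A. The smallest Laplacian eigenvalue is always 0. The next one, lambda_2 = 2, measures how hard the graph is to disconnect: larger values mean better connectivity. By the matrix-tree theorem the graph has (1/7) * product of the nonzero eigenvalues = 80 spanning trees. The eigenvalues sum to 20, which equals trace(L) = 2|E|.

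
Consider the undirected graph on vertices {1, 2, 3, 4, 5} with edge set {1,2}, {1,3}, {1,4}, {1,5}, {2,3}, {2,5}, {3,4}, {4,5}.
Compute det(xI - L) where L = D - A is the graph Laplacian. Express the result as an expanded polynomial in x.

Each diagonal entry of L is the vertex degree and each off-diagonal entry is -1 where an edge is present, 0 otherwise; in the order [1, 2, 3, 4, 5] the diagonal is [4, 3, 3, 3, 3]. Computing det(xI - L) by cofactor expansion (or equivalently via sum-over-permutations) gives x^5 - 16x^4 + 94x^3 - 240x^2 + 225x. The coefficient of x^4 equals -trace(L) = -16, matching the sum of degrees. There is one zero in the spectrum, matching the 1 component.

x^5 - 16x^4 + 94x^3 - 240x^2 + 225x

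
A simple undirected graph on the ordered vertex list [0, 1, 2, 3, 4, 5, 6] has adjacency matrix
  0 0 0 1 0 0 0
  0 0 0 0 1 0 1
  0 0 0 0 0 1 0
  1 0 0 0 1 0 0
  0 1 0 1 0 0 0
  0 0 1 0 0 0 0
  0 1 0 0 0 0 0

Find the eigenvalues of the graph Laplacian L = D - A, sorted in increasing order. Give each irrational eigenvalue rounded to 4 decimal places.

[0, 0, 0.3820, 1.3820, 2, 2.6180, 3.6180]

Reading degrees in the order [0, 1, 2, 3, 4, 5, 6] gives [1, 2, 1, 2, 2, 1, 1]; set D = diag(1, 2, 1, 2, 2, 1, 1) and form L = D - A. The multiplicity of 0 as a Laplacian eigenvalue equals the number of connected components. The 2 zero eigenvalues correspond to the 2 connected components. The eigenvalues sum to 10, which equals trace(L) = 2|E|. The largest eigenvalue, 3.6180, is at most the vertex count 7.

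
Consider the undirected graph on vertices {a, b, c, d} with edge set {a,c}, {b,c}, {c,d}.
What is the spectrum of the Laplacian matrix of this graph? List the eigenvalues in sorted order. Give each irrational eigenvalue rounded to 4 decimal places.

Each diagonal entry of L is the vertex degree and each off-diagonal entry is -1 where an edge is present, 0 otherwise; in the order [a, b, c, d] the diagonal is [1, 1, 3, 1]. Diagonalising L (or applying a numerical eigensolver to the 4x4 matrix) gives the spectrum above. The single zero eigenvalue shows the graph is connected. The eigenvalues sum to 6, which equals trace(L) = 2|E|.

[0, 1, 1, 4]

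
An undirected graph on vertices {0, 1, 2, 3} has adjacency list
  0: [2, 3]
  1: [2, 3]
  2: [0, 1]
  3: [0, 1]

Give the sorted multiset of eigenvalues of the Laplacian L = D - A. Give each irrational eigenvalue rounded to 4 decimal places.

[0, 2, 2, 4]

With the vertex order [0, 1, 2, 3], the degrees are [2, 2, 2, 2], giving D = diag(2, 2, 2, 2) and L = D - A. Since every row of L sums to 0, the all-ones vector is in the kernel and 0 is an eigenvalue. The single zero eigenvalue shows the graph is connected. The largest eigenvalue, 4, is at most the vertex count 4.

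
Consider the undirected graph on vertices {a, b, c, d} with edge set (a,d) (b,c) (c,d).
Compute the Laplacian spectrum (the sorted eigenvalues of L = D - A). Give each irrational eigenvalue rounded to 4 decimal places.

Reading degrees in the order [a, b, c, d] gives [1, 1, 2, 2]; set D = diag(1, 1, 2, 2) and form L = D - A. Diagonalising L (or applying a numerical eigensolver to the 4x4 matrix) gives the spectrum above.

[0, 0.5858, 2, 3.4142]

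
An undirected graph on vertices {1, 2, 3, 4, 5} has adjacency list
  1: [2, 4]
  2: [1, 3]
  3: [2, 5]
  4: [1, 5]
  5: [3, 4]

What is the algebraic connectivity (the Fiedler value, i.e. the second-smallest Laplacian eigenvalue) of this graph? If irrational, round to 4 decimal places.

1.3820

Reading degrees in the order [1, 2, 3, 4, 5] gives [2, 2, 2, 2, 2]; set D = diag(2, 2, 2, 2, 2) and form L = D - A. The smallest Laplacian eigenvalue is always 0. The next one, lambda_2 = 1.3820, measures how hard the graph is to disconnect: larger values mean better connectivity.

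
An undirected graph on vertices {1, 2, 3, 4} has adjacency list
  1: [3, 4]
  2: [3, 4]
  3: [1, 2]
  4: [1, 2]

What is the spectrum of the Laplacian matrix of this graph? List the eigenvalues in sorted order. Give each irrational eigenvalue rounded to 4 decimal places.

[0, 2, 2, 4]

Each diagonal entry of L is the vertex degree and each off-diagonal entry is -1 where an edge is present, 0 otherwise; in the order [1, 2, 3, 4] the diagonal is [2, 2, 2, 2]. Since every row of L sums to 0, the all-ones vector is in the kernel and 0 is an eigenvalue. There is one zero in the spectrum, matching the 1 component.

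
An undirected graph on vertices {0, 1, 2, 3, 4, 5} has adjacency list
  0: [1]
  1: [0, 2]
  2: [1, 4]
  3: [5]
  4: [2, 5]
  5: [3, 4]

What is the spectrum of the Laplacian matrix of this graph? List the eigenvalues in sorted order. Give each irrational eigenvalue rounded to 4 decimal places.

Reading degrees in the order [0, 1, 2, 3, 4, 5] gives [1, 2, 2, 1, 2, 2]; set D = diag(1, 2, 2, 1, 2, 2) and form L = D - A. Diagonalising L (or applying a numerical eigensolver to the 6x6 matrix) gives the spectrum above. By the matrix-tree theorem the graph has (1/6) * product of the nonzero eigenvalues = 1 spanning tree.

[0, 0.2679, 1, 2, 3, 3.7321]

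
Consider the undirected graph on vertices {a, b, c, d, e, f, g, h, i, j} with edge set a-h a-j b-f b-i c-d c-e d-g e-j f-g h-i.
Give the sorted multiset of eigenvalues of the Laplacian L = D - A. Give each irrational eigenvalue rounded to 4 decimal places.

Reading degrees in the order [a, b, c, d, e, f, g, h, i, j] gives [2, 2, 2, 2, 2, 2, 2, 2, 2, 2]; set D = diag(2, 2, 2, 2, 2, 2, 2, 2, 2, 2) and form L = D - A. Diagonalising L (or applying a numerical eigensolver to the 10x10 matrix) gives the spectrum above. By the matrix-tree theorem the graph has (1/10) * product of the nonzero eigenvalues = 10 spanning trees.

[0, 0.3820, 0.3820, 1.3820, 1.3820, 2.6180, 2.6180, 3.6180, 3.6180, 4]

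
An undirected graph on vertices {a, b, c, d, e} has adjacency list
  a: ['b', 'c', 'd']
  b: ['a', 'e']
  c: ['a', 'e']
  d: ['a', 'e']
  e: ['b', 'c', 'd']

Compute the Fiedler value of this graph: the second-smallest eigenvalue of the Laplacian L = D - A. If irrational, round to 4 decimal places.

Each diagonal entry of L is the vertex degree and each off-diagonal entry is -1 where an edge is present, 0 otherwise; in the order [a, b, c, d, e] the diagonal is [3, 2, 2, 2, 3]. The smallest Laplacian eigenvalue is always 0. The next one, lambda_2 = 2, measures how hard the graph is to disconnect: larger values mean better connectivity. By the matrix-tree theorem the graph has (1/5) * product of the nonzero eigenvalues = 12 spanning trees. The eigenvalues sum to 12, which equals trace(L) = 2|E|.

2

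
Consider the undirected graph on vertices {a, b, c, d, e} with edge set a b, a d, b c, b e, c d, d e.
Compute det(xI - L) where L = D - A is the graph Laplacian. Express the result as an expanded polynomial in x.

Each diagonal entry of L is the vertex degree and each off-diagonal entry is -1 where an edge is present, 0 otherwise; in the order [a, b, c, d, e] the diagonal is [2, 3, 2, 3, 2]. Computing det(xI - L) by cofactor expansion (or equivalently via sum-over-permutations) gives x^5 - 12x^4 + 51x^3 - 92x^2 + 60x. The constant term is 0 because L is singular (the all-ones vector lies in its kernel).

x^5 - 12x^4 + 51x^3 - 92x^2 + 60x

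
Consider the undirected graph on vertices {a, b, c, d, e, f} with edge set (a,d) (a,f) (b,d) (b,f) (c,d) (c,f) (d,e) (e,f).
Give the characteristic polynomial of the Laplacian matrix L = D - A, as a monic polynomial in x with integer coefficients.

x^6 - 16x^5 + 96x^4 - 272x^3 + 368x^2 - 192x

Each diagonal entry of L is the vertex degree and each off-diagonal entry is -1 where an edge is present, 0 otherwise; in the order [a, b, c, d, e, f] the diagonal is [2, 2, 2, 4, 2, 4]. L has integer entries, so p(x) = det(xI - L) has integer coefficients. Expanding the determinant yields x^6 - 16x^5 + 96x^4 - 272x^3 + 368x^2 - 192x. The coefficient of x^5 equals -trace(L) = -16, matching the sum of degrees. There is one zero in the spectrum, matching the 1 component.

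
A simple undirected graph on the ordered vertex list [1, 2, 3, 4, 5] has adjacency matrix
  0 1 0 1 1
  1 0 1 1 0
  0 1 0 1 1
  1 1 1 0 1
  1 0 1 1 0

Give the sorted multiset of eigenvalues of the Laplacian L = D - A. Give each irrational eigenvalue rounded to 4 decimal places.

Each diagonal entry of L is the vertex degree and each off-diagonal entry is -1 where an edge is present, 0 otherwise; in the order [1, 2, 3, 4, 5] the diagonal is [3, 3, 3, 4, 3]. Since every row of L sums to 0, the all-ones vector is in the kernel and 0 is an eigenvalue. The single zero eigenvalue shows the graph is connected. There is one zero in the spectrum, matching the 1 component.

[0, 3, 3, 5, 5]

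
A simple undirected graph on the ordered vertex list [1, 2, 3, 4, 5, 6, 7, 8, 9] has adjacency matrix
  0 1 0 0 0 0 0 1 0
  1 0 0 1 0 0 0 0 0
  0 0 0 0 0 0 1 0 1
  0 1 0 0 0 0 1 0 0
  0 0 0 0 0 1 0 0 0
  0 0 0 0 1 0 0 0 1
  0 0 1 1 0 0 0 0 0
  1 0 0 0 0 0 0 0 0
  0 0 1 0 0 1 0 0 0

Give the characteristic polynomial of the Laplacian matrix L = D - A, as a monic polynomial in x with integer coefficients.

x^9 - 16x^8 + 105x^7 - 364x^6 + 715x^5 - 792x^4 + 462x^3 - 120x^2 + 9x

Each diagonal entry of L is the vertex degree and each off-diagonal entry is -1 where an edge is present, 0 otherwise; in the order [1, 2, 3, 4, 5, 6, 7, 8, 9] the diagonal is [2, 2, 2, 2, 1, 2, 2, 1, 2]. L has integer entries, so p(x) = det(xI - L) has integer coefficients. Expanding the determinant yields x^9 - 16x^8 + 105x^7 - 364x^6 + 715x^5 - 792x^4 + 462x^3 - 120x^2 + 9x. Since p(0) = det(-L) = 0, x divides p(x). By the matrix-tree theorem the graph has (1/9) * product of the nonzero eigenvalues = 1 spanning tree.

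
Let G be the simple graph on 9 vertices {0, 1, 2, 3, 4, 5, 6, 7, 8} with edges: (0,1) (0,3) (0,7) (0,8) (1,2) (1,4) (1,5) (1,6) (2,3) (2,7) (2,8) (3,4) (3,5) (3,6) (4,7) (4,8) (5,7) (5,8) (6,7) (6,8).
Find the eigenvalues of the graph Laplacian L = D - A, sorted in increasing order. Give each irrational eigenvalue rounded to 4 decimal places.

[0, 4, 4, 4, 4, 5, 5, 5, 9]

With the vertex order [0, 1, 2, 3, 4, 5, 6, 7, 8], the degrees are [4, 5, 4, 5, 4, 4, 4, 5, 5], giving D = diag(4, 5, 4, 5, 4, 4, 4, 5, 5) and L = D - A. Since every row of L sums to 0, the all-ones vector is in the kernel and 0 is an eigenvalue. The single zero eigenvalue shows the graph is connected. The eigenvalues sum to 40, which equals trace(L) = 2|E|. The largest eigenvalue, 9, is at most the vertex count 9.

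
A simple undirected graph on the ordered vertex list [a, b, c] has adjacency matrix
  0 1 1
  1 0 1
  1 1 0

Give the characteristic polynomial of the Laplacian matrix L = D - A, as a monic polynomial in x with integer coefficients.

Reading degrees in the order [a, b, c] gives [2, 2, 2]; set D = diag(2, 2, 2) and form L = D - A. L has integer entries, so p(x) = det(xI - L) has integer coefficients. Expanding the determinant yields x^3 - 6x^2 + 9x. The constant term is 0 because L is singular (the all-ones vector lies in its kernel). By the matrix-tree theorem the graph has (1/3) * product of the nonzero eigenvalues = 3 spanning trees. There is one zero in the spectrum, matching the 1 component.

x^3 - 6x^2 + 9x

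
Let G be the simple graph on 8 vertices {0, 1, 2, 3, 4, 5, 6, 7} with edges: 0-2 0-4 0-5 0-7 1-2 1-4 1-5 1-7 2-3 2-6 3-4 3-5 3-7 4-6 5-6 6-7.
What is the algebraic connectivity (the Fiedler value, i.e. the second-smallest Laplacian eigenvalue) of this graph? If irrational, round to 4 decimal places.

4

Each diagonal entry of L is the vertex degree and each off-diagonal entry is -1 where an edge is present, 0 otherwise; in the order [0, 1, 2, 3, 4, 5, 6, 7] the diagonal is [4, 4, 4, 4, 4, 4, 4, 4]. The smallest Laplacian eigenvalue is always 0. The next one, lambda_2 = 4, measures how hard the graph is to disconnect: larger values mean better connectivity. The largest eigenvalue, 8, is at most the vertex count 8.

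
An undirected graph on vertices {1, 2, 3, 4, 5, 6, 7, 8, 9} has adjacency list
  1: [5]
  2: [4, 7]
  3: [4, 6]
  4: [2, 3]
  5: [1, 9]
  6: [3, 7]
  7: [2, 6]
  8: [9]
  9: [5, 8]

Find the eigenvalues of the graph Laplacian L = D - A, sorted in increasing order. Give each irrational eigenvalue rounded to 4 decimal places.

Reading degrees in the order [1, 2, 3, 4, 5, 6, 7, 8, 9] gives [1, 2, 2, 2, 2, 2, 2, 1, 2]; set D = diag(1, 2, 2, 2, 2, 2, 2, 1, 2) and form L = D - A. L is symmetric positive semidefinite, so every eigenvalue is real and nonnegative. The 2 zero eigenvalues correspond to the 2 connected components. The eigenvalues sum to 16, which equals trace(L) = 2|E|.

[0, 0, 0.5858, 1.3820, 1.3820, 2, 3.4142, 3.6180, 3.6180]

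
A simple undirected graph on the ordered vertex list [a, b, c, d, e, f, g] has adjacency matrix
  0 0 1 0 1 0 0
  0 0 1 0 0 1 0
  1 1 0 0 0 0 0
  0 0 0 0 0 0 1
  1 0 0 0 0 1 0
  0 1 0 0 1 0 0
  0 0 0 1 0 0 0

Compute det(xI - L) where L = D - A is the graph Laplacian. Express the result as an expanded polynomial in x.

Each diagonal entry of L is the vertex degree and each off-diagonal entry is -1 where an edge is present, 0 otherwise; in the order [a, b, c, d, e, f, g] the diagonal is [2, 2, 2, 1, 2, 2, 1]. Computing det(xI - L) by cofactor expansion (or equivalently via sum-over-permutations) gives x^7 - 12x^6 + 55x^5 - 120x^4 + 125x^3 - 50x^2. Since p(0) = det(-L) = 0, x divides p(x). The largest eigenvalue, 3.6180, is at most the vertex count 7.

x^7 - 12x^6 + 55x^5 - 120x^4 + 125x^3 - 50x^2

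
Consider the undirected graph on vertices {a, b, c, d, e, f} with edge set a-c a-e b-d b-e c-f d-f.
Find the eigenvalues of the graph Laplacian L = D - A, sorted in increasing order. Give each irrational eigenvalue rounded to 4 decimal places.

Reading degrees in the order [a, b, c, d, e, f] gives [2, 2, 2, 2, 2, 2]; set D = diag(2, 2, 2, 2, 2, 2) and form L = D - A. Since every row of L sums to 0, the all-ones vector is in the kernel and 0 is an eigenvalue. The eigenvalues sum to 12, which equals trace(L) = 2|E|.

[0, 1, 1, 3, 3, 4]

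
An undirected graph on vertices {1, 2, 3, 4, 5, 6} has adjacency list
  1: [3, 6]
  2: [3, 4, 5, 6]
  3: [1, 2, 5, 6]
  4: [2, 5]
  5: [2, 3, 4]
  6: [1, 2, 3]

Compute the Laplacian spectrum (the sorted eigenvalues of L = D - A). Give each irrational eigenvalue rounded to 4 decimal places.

[0, 1.1864, 3, 3.4707, 5, 5.3429]

Each diagonal entry of L is the vertex degree and each off-diagonal entry is -1 where an edge is present, 0 otherwise; in the order [1, 2, 3, 4, 5, 6] the diagonal is [2, 4, 4, 2, 3, 3]. The multiplicity of 0 as a Laplacian eigenvalue equals the number of connected components. The single zero eigenvalue shows the graph is connected.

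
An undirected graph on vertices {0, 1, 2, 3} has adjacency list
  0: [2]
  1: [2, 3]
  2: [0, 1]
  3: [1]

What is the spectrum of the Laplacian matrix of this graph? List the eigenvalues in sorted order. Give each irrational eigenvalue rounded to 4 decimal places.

[0, 0.5858, 2, 3.4142]

With the vertex order [0, 1, 2, 3], the degrees are [1, 2, 2, 1], giving D = diag(1, 2, 2, 1) and L = D - A. Since every row of L sums to 0, the all-ones vector is in the kernel and 0 is an eigenvalue.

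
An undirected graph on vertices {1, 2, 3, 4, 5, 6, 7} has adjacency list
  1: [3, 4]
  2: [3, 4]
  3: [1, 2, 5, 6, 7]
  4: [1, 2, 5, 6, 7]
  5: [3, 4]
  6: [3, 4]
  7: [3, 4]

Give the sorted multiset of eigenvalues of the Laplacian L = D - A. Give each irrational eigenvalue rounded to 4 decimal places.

[0, 2, 2, 2, 2, 5, 7]

Each diagonal entry of L is the vertex degree and each off-diagonal entry is -1 where an edge is present, 0 otherwise; in the order [1, 2, 3, 4, 5, 6, 7] the diagonal is [2, 2, 5, 5, 2, 2, 2]. Diagonalising L (or applying a numerical eigensolver to the 7x7 matrix) gives the spectrum above. The single zero eigenvalue shows the graph is connected. The eigenvalues sum to 20, which equals trace(L) = 2|E|.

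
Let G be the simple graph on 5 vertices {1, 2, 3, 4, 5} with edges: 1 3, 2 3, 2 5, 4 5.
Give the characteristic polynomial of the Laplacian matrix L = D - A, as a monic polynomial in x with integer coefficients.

Reading degrees in the order [1, 2, 3, 4, 5] gives [1, 2, 2, 1, 2]; set D = diag(1, 2, 2, 1, 2) and form L = D - A. Computing det(xI - L) by cofactor expansion (or equivalently via sum-over-permutations) gives x^5 - 8x^4 + 21x^3 - 20x^2 + 5x. The constant term is 0 because L is singular (the all-ones vector lies in its kernel). The eigenvalues sum to 8, which equals trace(L) = 2|E|. There is one zero in the spectrum, matching the 1 component.

x^5 - 8x^4 + 21x^3 - 20x^2 + 5x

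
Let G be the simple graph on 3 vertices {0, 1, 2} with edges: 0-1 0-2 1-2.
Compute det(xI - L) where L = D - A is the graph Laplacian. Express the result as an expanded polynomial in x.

x^3 - 6x^2 + 9x

Reading degrees in the order [0, 1, 2] gives [2, 2, 2]; set D = diag(2, 2, 2) and form L = D - A. The eigenvalues of L are [0, 3, 3]; the characteristic polynomial is the product of (x - lambda_i), which multiplies out to x^3 - 6x^2 + 9x. The coefficient of x^2 equals -trace(L) = -6, matching the sum of degrees. There is one zero in the spectrum, matching the 1 component. The eigenvalues sum to 6, which equals trace(L) = 2|E|.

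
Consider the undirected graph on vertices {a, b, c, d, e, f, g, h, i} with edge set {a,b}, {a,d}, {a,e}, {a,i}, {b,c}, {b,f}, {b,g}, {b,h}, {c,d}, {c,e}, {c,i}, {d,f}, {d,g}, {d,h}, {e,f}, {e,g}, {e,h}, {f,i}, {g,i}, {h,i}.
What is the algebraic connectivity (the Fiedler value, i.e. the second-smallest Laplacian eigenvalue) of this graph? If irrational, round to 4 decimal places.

4

Reading degrees in the order [a, b, c, d, e, f, g, h, i] gives [4, 5, 4, 5, 5, 4, 4, 4, 5]; set D = diag(4, 5, 4, 5, 5, 4, 4, 4, 5) and form L = D - A. Computing the eigenvalues of L and sorting gives [0, 4, 4, 4, 4, 5, 5, 5, 9]. The Fiedler value lambda_2 = 4 is strictly positive, so the graph is connected. There is one zero in the spectrum, matching the 1 component. The eigenvalues sum to 40, which equals trace(L) = 2|E|.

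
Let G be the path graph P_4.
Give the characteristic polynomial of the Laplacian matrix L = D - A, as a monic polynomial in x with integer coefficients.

The graph has 4 vertices and degree multiset [2, 2, 1, 1]; D is the diagonal matrix of degrees and L = D - A. Computing det(xI - L) by cofactor expansion (or equivalently via sum-over-permutations) gives x^4 - 6x^3 + 10x^2 - 4x. Since p(0) = det(-L) = 0, x divides p(x). By the matrix-tree theorem the graph has (1/4) * product of the nonzero eigenvalues = 1 spanning tree.

x^4 - 6x^3 + 10x^2 - 4x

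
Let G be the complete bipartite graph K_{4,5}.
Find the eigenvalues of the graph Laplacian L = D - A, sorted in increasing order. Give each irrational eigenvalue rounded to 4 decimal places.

[0, 4, 4, 4, 4, 5, 5, 5, 9]

The graph has 9 vertices and degree multiset [5, 5, 5, 5, 4, 4, 4, 4, 4]; D is the diagonal matrix of degrees and L = D - A. Diagonalising L (or applying a numerical eigensolver to the 9x9 matrix) gives the spectrum above. The single zero eigenvalue shows the graph is connected. By the matrix-tree theorem the graph has (1/9) * product of the nonzero eigenvalues = 32000 spanning trees. The largest eigenvalue, 9, is at most the vertex count 9.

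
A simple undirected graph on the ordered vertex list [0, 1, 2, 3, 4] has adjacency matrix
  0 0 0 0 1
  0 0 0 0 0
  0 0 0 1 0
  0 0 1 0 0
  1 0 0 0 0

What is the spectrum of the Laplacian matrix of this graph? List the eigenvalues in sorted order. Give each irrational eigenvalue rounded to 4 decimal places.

[0, 0, 0, 2, 2]

Reading degrees in the order [0, 1, 2, 3, 4] gives [1, 0, 1, 1, 1]; set D = diag(1, 0, 1, 1, 1) and form L = D - A. Since every row of L sums to 0, the all-ones vector is in the kernel and 0 is an eigenvalue. The 3 zero eigenvalues correspond to the 3 connected components. There are 3 zeros in the spectrum, matching the 3 components. The eigenvalues sum to 4, which equals trace(L) = 2|E|.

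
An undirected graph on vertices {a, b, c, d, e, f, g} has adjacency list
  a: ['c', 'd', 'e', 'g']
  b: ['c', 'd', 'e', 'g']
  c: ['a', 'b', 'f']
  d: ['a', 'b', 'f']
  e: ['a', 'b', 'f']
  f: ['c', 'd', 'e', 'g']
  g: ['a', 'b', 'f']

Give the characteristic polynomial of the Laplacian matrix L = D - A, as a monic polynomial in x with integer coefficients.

Each diagonal entry of L is the vertex degree and each off-diagonal entry is -1 where an edge is present, 0 otherwise; in the order [a, b, c, d, e, f, g] the diagonal is [4, 4, 3, 3, 3, 4, 3]. The eigenvalues of L are [0, 3, 3, 3, 4, 4, 7]; the characteristic polynomial is the product of (x - lambda_i), which multiplies out to x^7 - 24x^6 + 234x^5 - 1192x^4 + 3357x^3 - 4968x^2 + 3024x. Since p(0) = det(-L) = 0, x divides p(x). There is one zero in the spectrum, matching the 1 component. The largest eigenvalue, 7, is at most the vertex count 7.

x^7 - 24x^6 + 234x^5 - 1192x^4 + 3357x^3 - 4968x^2 + 3024x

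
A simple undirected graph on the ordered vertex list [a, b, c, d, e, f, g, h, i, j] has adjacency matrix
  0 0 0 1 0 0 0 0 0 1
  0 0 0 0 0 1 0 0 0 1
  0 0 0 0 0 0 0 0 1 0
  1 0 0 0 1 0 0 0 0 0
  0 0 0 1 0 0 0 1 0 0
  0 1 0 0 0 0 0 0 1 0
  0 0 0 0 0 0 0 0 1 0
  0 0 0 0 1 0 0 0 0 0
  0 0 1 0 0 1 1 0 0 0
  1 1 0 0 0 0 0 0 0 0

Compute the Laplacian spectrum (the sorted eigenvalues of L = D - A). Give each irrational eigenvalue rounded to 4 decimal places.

[0, 0.1029, 0.4367, 1, 1, 1.7250, 2.5064, 3.2255, 3.7678, 4.2357]

With the vertex order [a, b, c, d, e, f, g, h, i, j], the degrees are [2, 2, 1, 2, 2, 2, 1, 1, 3, 2], giving D = diag(2, 2, 1, 2, 2, 2, 1, 1, 3, 2) and L = D - A. Since every row of L sums to 0, the all-ones vector is in the kernel and 0 is an eigenvalue. The single zero eigenvalue shows the graph is connected. The largest eigenvalue, 4.2357, is at most the vertex count 10.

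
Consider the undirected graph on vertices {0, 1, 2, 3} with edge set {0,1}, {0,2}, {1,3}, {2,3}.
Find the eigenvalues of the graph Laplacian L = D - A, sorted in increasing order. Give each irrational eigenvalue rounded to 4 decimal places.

[0, 2, 2, 4]

With the vertex order [0, 1, 2, 3], the degrees are [2, 2, 2, 2], giving D = diag(2, 2, 2, 2) and L = D - A. Diagonalising L (or applying a numerical eigensolver to the 4x4 matrix) gives the spectrum above. By the matrix-tree theorem the graph has (1/4) * product of the nonzero eigenvalues = 4 spanning trees.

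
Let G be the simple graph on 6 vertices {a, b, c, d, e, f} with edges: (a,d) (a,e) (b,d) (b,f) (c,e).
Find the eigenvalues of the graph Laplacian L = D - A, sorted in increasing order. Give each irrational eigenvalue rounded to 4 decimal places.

[0, 0.2679, 1, 2, 3, 3.7321]

Each diagonal entry of L is the vertex degree and each off-diagonal entry is -1 where an edge is present, 0 otherwise; in the order [a, b, c, d, e, f] the diagonal is [2, 2, 1, 2, 2, 1]. Diagonalising L (or applying a numerical eigensolver to the 6x6 matrix) gives the spectrum above. The single zero eigenvalue shows the graph is connected. The largest eigenvalue, 3.7321, is at most the vertex count 6. By the matrix-tree theorem the graph has (1/6) * product of the nonzero eigenvalues = 1 spanning tree.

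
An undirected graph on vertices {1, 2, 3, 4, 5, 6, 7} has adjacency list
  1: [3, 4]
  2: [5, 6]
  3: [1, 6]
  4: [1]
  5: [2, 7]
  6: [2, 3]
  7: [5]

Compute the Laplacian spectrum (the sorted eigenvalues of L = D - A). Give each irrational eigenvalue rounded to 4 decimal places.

Reading degrees in the order [1, 2, 3, 4, 5, 6, 7] gives [2, 2, 2, 1, 2, 2, 1]; set D = diag(2, 2, 2, 1, 2, 2, 1) and form L = D - A. L is symmetric positive semidefinite, so every eigenvalue is real and nonnegative. There is one zero in the spectrum, matching the 1 component. The largest eigenvalue, 3.8019, is at most the vertex count 7.

[0, 0.1981, 0.7530, 1.5550, 2.4450, 3.2470, 3.8019]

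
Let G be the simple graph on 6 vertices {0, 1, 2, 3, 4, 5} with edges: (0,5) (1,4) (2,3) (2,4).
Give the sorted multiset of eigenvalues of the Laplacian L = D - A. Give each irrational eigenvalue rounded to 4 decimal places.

Reading degrees in the order [0, 1, 2, 3, 4, 5] gives [1, 1, 2, 1, 2, 1]; set D = diag(1, 1, 2, 1, 2, 1) and form L = D - A. Diagonalising L (or applying a numerical eigensolver to the 6x6 matrix) gives the spectrum above. The 2 zero eigenvalues correspond to the 2 connected components. There are 2 zeros in the spectrum, matching the 2 components.

[0, 0, 0.5858, 2, 2, 3.4142]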